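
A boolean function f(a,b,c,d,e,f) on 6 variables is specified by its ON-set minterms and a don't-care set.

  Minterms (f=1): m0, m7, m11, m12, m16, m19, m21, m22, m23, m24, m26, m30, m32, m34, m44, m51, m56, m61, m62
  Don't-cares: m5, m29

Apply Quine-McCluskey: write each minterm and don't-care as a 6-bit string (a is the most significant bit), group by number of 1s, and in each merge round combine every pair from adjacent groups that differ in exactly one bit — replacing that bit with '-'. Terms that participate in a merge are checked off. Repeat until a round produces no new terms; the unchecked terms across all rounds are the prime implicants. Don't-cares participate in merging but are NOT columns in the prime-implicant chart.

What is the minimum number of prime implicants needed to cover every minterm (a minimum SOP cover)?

11

size-2^0 implicants → 000000(✓)  000101(✓)  000111(✓)  001011  001100(✓)  010000(✓)  010011(✓)  010101(✓)  010110(✓)  010111(✓)  011000(✓)  011010(✓)  011101(✓)  011110(✓)  100000(✓)  100010(✓)  101100(✓)  110011(✓)  111000(✓)  111101(✓)  111110(✓)
size-2^1 implicants → -00000  -01100  -10011  -11000  -11101  -11110  0-0000  0-0101(✓)  0-0111(✓)  0001-1(✓)  01-000  01-101  01-110  010-11  0101-1(✓)  01011-  011-10  0110-0  1000-0
size-2^2 implicants → 0-01-1
Unchecked terms (primes): -00000, -01100, -10011, -11000, -11101, -11110, 0-0000, 0-01-1, 001011, 01-000, 01-101, 01-110, 010-11, 01011-, 011-10, 0110-0, 1000-0
Minterm coverage:
  m0 ⊆ -00000,0-0000
  m7 ⊆ 0-01-1 [E]
  m11 ⊆ 001011 [E]
  m12 ⊆ -01100 [E]
  m16 ⊆ 0-0000,01-000
  m19 ⊆ -10011,010-11
  m21 ⊆ 0-01-1,01-101
  m22 ⊆ 01-110,01011-
  m23 ⊆ 0-01-1,010-11,01011-
  m24 ⊆ -11000,01-000,0110-0
  m26 ⊆ 011-10,0110-0
  m30 ⊆ -11110,01-110,011-10
  m32 ⊆ -00000,1000-0
  m34 ⊆ 1000-0 [E]
  m44 ⊆ -01100 [E]
  m51 ⊆ -10011 [E]
  m56 ⊆ -11000 [E]
  m61 ⊆ -11101 [E]
  m62 ⊆ -11110 [E]
E = {-01100, -10011, -11000, -11101, -11110, 0-01-1, 001011, 1000-0}
Petrick residual → 0-0000, 01-110, 011-10
Cover = b'cde'f' + bc'd'ef + bcd'e'f' + bcde'f + bcdef' + a'c'd'e'f' + a'c'df + a'b'cd'ef + a'bdef' + a'bcef' + ab'c'd'f'  |cover|=11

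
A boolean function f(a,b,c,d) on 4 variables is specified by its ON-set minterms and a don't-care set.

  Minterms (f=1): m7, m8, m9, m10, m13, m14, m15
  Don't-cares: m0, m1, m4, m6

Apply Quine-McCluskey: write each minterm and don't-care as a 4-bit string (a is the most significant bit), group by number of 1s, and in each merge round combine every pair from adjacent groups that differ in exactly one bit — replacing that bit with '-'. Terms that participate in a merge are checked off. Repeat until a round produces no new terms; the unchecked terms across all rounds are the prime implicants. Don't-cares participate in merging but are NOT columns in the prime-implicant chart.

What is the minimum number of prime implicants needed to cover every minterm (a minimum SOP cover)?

3

Round 0: 0000✓ 0001✓ 0100✓ 0110✓ 0111✓ 1000✓ 1001✓ 1010✓ 1101✓ 1110✓ 1111✓
Round 1: -000✓ -001✓ -110✓ -111✓ 0-00 000-✓ 01-0 011-✓ 1-01 1-10 10-0 100-✓ 11-1 111-✓
Round 2: -00- -11-
PIs = {-00-, -11-, 0-00, 01-0, 1-01, 1-10, 10-0, 11-1}
Coverage chart:
  m7: -11- ←essential
  m8: -00-,10-0
  m9: -00-,1-01
  m10: 1-10,10-0
  m13: 1-01,11-1
  m14: -11-,1-10
  m15: -11-,11-1
Essential: -11-
Petrick residual → 1-01, 10-0
Min cover (3 terms): bc + ac'd + ab'd'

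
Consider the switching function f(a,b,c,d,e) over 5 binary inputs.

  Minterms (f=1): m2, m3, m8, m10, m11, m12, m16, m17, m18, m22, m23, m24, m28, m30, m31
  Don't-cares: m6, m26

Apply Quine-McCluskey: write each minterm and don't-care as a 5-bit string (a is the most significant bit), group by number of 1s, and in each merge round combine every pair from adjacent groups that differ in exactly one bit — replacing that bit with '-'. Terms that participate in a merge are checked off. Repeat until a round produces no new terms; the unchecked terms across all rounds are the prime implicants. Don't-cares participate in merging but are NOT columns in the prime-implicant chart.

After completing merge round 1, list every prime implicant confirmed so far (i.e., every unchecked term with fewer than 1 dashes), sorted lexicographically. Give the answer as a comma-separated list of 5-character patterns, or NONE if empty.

NONE

[col 0] 00010*, 00011*, 00110*, 01000*, 01010*, 01011*, 01100*, 10000*, 10001*, 10010*, 10110*, 10111*, 11000*, 11010*, 11100*, 11110*, 11111*
[col 1] -0010*, -0110*, -1000*, -1010*, -1100*, 0-010*, 0-011*, 00-10*, 0001-*, 01-00*, 010-0*, 0101-*, 1-000*, 1-010*, 1-110*, 1-111*, 10-10*, 100-0*, 1000-, 1011-*, 11-00*, 11-10*, 110-0*, 111-0*, 1111-*
[col 2] --010, -0-10, -1-00, -10-0, 0-01-, 1--10, 1-0-0, 1-11-, 11--0
Prime implicants: --010, -0-10, -1-00, -10-0, 0-01-, 1--10, 1-0-0, 1-11-, 1000-, 11--0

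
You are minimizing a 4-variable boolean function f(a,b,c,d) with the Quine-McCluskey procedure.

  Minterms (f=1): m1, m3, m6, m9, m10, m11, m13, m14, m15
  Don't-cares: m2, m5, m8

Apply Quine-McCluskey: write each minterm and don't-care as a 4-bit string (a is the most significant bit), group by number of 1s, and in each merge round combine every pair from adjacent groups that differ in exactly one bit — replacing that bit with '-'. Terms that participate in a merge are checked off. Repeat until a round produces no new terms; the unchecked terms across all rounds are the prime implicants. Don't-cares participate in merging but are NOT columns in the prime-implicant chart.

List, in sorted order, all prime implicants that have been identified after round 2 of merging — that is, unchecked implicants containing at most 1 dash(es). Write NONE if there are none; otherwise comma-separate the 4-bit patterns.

NONE

Round 0: 0001✓ 0010✓ 0011✓ 0101✓ 0110✓ 1000✓ 1001✓ 1010✓ 1011✓ 1101✓ 1110✓ 1111✓
Round 1: -001✓ -010✓ -011✓ -101✓ -110✓ 0-01✓ 0-10✓ 00-1✓ 001-✓ 1-01✓ 1-10✓ 1-11✓ 10-0✓ 10-1✓ 100-✓ 101-✓ 11-1✓ 111-✓
Round 2: --01 --10 -0-1 -01- 1--1 1-1- 10--
PIs = {--01, --10, -0-1, -01-, 1--1, 1-1-, 10--}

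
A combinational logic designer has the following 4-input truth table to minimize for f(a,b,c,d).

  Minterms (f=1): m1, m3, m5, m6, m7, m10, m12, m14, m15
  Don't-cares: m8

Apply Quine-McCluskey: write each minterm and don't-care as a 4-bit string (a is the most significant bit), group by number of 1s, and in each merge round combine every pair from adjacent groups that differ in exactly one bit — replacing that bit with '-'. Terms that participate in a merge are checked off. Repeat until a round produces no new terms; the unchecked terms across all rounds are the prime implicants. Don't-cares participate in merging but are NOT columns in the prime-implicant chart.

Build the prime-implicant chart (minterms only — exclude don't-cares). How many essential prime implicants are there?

3

[col 0] 0001*, 0011*, 0101*, 0110*, 0111*, 1000*, 1010*, 1100*, 1110*, 1111*
[col 1] -110*, -111*, 0-01*, 0-11*, 00-1*, 01-1*, 011-*, 1-00*, 1-10*, 10-0*, 11-0*, 111-*
[col 2] -11-, 0--1, 1--0
Prime implicants: -11-, 0--1, 1--0
PI chart (minterm → PIs covering it):
  1 | 0--1  (sole → essential)
  3 | 0--1  (sole → essential)
  5 | 0--1  (sole → essential)
  6 | -11-  (sole → essential)
  7 | -11-,0--1
  10 | 1--0  (sole → essential)
  12 | 1--0  (sole → essential)
  14 | -11-,1--0
  15 | -11-  (sole → essential)
Essential prime implicants: -11-, 0--1, 1--0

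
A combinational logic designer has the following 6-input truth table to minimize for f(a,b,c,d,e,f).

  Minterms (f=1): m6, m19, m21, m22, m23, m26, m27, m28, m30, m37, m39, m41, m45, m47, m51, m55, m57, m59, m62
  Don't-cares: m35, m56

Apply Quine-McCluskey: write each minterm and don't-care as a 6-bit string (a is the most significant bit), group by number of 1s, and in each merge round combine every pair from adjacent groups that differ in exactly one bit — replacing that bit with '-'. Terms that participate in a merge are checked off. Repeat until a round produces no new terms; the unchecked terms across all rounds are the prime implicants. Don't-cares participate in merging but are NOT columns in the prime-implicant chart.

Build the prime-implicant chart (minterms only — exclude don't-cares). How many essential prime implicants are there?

size-2^0 implicants → 000110(✓)  010011(✓)  010101(✓)  010110(✓)  010111(✓)  011010(✓)  011011(✓)  011100(✓)  011110(✓)  100011(✓)  100101(✓)  100111(✓)  101001(✓)  101101(✓)  101111(✓)  110011(✓)  110111(✓)  111000(✓)  111001(✓)  111011(✓)  111110(✓)
size-2^1 implicants → -10011(✓)  -10111(✓)  -11011(✓)  -11110  0-0110  01-011(✓)  01-110  010-11(✓)  0101-1  01011-  011-10  01101-  0111-0  1-0011(✓)  1-0111(✓)  1-1001  10-101(✓)  10-111(✓)  100-11(✓)  1001-1(✓)  101-01  1011-1(✓)  11-011(✓)  110-11(✓)  1110-1  11100-
size-2^2 implicants → -1-011  -10-11  1-0-11  10-1-1
Unchecked terms (primes): -1-011, -10-11, -11110, 0-0110, 01-110, 0101-1, 01011-, 011-10, 01101-, 0111-0, 1-0-11, 1-1001, 10-1-1, 101-01, 1110-1, 11100-
Minterm coverage:
  m6 ⊆ 0-0110 [E]
  m19 ⊆ -1-011,-10-11
  m21 ⊆ 0101-1 [E]
  m22 ⊆ 0-0110,01-110,01011-
  m23 ⊆ -10-11,0101-1,01011-
  m26 ⊆ 011-10,01101-
  m27 ⊆ -1-011,01101-
  m28 ⊆ 0111-0 [E]
  m30 ⊆ -11110,01-110,011-10,0111-0
  m37 ⊆ 10-1-1 [E]
  m39 ⊆ 1-0-11,10-1-1
  m41 ⊆ 1-1001,101-01
  m45 ⊆ 10-1-1,101-01
  m47 ⊆ 10-1-1 [E]
  m51 ⊆ -1-011,-10-11,1-0-11
  m55 ⊆ -10-11,1-0-11
  m57 ⊆ 1-1001,1110-1,11100-
  m59 ⊆ -1-011,1110-1
  m62 ⊆ -11110 [E]
E = {-11110, 0-0110, 0101-1, 0111-0, 10-1-1}

5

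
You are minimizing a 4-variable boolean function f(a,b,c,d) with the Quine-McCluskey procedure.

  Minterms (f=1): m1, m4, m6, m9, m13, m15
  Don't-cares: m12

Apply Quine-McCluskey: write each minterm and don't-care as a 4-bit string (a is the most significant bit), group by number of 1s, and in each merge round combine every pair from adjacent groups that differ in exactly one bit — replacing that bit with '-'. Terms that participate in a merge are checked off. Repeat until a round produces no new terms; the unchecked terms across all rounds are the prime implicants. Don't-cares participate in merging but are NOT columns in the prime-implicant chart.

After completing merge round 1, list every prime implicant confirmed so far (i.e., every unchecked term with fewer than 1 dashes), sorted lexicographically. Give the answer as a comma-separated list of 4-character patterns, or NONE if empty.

NONE

[col 0] 0001*, 0100*, 0110*, 1001*, 1100*, 1101*, 1111*
[col 1] -001, -100, 01-0, 1-01, 11-1, 110-
Prime implicants: -001, -100, 01-0, 1-01, 11-1, 110-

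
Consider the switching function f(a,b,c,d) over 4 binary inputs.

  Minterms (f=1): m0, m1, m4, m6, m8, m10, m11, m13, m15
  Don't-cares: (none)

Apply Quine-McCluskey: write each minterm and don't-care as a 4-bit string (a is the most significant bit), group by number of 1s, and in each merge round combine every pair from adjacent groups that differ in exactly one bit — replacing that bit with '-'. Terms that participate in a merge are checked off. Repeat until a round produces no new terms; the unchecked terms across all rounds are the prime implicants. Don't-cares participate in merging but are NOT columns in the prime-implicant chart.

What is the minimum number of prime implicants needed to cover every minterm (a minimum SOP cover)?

size-2^0 implicants → 0000(✓)  0001(✓)  0100(✓)  0110(✓)  1000(✓)  1010(✓)  1011(✓)  1101(✓)  1111(✓)
size-2^1 implicants → -000  0-00  000-  01-0  1-11  10-0  101-  11-1
Unchecked terms (primes): -000, 0-00, 000-, 01-0, 1-11, 10-0, 101-, 11-1
Minterm coverage:
  m0 ⊆ -000,0-00,000-
  m1 ⊆ 000- [E]
  m4 ⊆ 0-00,01-0
  m6 ⊆ 01-0 [E]
  m8 ⊆ -000,10-0
  m10 ⊆ 10-0,101-
  m11 ⊆ 1-11,101-
  m13 ⊆ 11-1 [E]
  m15 ⊆ 1-11,11-1
E = {000-, 01-0, 11-1}
Petrick residual → -000, 101-
Cover = b'c'd' + a'b'c' + a'bd' + ab'c + abd  |cover|=5

5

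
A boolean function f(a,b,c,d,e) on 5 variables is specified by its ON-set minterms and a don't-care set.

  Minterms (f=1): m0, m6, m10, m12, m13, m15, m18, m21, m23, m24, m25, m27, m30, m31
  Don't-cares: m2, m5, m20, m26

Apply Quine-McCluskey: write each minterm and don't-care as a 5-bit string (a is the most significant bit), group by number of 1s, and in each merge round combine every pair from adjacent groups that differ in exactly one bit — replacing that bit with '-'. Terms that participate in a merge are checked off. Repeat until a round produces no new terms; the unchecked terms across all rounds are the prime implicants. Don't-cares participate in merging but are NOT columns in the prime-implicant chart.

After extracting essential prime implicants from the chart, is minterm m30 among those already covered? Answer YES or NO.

[col 0] 00000*, 00010*, 00101*, 00110*, 01010*, 01100*, 01101*, 01111*, 10010*, 10100*, 10101*, 10111*, 11000*, 11001*, 11010*, 11011*, 11110*, 11111*
[col 1] -0010*, -0101, -1010*, -1111, 0-010*, 0-101, 00-10, 000-0, 011-1, 0110-, 1-010*, 1-111, 101-1, 1010-, 11-10*, 11-11*, 110-0*, 110-1*, 1100-*, 1101-*, 1111-*
[col 2] --010, 11-1-, 110--
Prime implicants: --010, -0101, -1111, 0-101, 00-10, 000-0, 011-1, 0110-, 1-111, 101-1, 1010-, 11-1-, 110--
PI chart (minterm → PIs covering it):
  0 | 000-0  (sole → essential)
  6 | 00-10  (sole → essential)
  10 | --010  (sole → essential)
  12 | 0110-  (sole → essential)
  13 | 0-101,011-1,0110-
  15 | -1111,011-1
  18 | --010  (sole → essential)
  21 | -0101,101-1,1010-
  23 | 1-111,101-1
  24 | 110--  (sole → essential)
  25 | 110--  (sole → essential)
  27 | 11-1-,110--
  30 | 11-1-  (sole → essential)
  31 | -1111,1-111,11-1-
Essential prime implicants: --010, 00-10, 000-0, 0110-, 11-1-, 110--

YES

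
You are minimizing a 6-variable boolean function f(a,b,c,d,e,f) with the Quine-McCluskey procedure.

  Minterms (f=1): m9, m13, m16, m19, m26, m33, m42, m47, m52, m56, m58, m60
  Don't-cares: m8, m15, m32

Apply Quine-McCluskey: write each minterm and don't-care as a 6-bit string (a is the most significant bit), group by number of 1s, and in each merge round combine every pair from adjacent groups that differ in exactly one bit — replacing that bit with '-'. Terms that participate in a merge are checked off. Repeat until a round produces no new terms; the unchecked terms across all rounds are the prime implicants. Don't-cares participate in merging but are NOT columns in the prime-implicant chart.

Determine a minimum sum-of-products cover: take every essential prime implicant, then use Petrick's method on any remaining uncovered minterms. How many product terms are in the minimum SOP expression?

Round 0: 001000✓ 001001✓ 001101✓ 001111✓ 010000 010011 011010✓ 100000✓ 100001✓ 101010✓ 101111✓ 110100✓ 111000✓ 111010✓ 111100✓
Round 1: -01111 -11010 001-01 00100- 0011-1 1-1010 10000- 11-100 111-00 1110-0
PIs = {-01111, -11010, 001-01, 00100-, 0011-1, 010000, 010011, 1-1010, 10000-, 11-100, 111-00, 1110-0}
Coverage chart:
  m9: 001-01,00100-
  m13: 001-01,0011-1
  m16: 010000 ←essential
  m19: 010011 ←essential
  m26: -11010 ←essential
  m33: 10000- ←essential
  m42: 1-1010 ←essential
  m47: -01111 ←essential
  m52: 11-100 ←essential
  m56: 111-00,1110-0
  m58: -11010,1-1010,1110-0
  m60: 11-100,111-00
Essential: -01111, -11010, 010000, 010011, 1-1010, 10000-, 11-100
Petrick residual → 001-01, 111-00
Min cover (9 terms): b'cdef + bcd'ef' + a'b'ce'f + a'bc'd'e'f' + a'bc'd'ef + acd'ef' + ab'c'd'e' + abde'f' + abce'f'

9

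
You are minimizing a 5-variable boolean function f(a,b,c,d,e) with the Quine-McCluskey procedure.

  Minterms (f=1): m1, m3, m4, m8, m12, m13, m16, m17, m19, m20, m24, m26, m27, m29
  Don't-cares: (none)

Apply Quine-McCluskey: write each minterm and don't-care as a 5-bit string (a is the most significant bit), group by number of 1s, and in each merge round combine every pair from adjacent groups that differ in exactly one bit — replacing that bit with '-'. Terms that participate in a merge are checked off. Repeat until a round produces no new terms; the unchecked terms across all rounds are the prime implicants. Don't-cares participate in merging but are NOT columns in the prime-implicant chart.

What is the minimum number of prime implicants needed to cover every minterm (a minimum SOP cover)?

6

size-2^0 implicants → 00001(✓)  00011(✓)  00100(✓)  01000(✓)  01100(✓)  01101(✓)  10000(✓)  10001(✓)  10011(✓)  10100(✓)  11000(✓)  11010(✓)  11011(✓)  11101(✓)
size-2^1 implicants → -0001(✓)  -0011(✓)  -0100  -1000  -1101  0-100  000-1(✓)  01-00  0110-  1-000  1-011  10-00  100-1(✓)  1000-  110-0  1101-
size-2^2 implicants → -00-1
Unchecked terms (primes): -00-1, -0100, -1000, -1101, 0-100, 01-00, 0110-, 1-000, 1-011, 10-00, 1000-, 110-0, 1101-
Minterm coverage:
  m1 ⊆ -00-1 [E]
  m3 ⊆ -00-1 [E]
  m4 ⊆ -0100,0-100
  m8 ⊆ -1000,01-00
  m12 ⊆ 0-100,01-00,0110-
  m13 ⊆ -1101,0110-
  m16 ⊆ 1-000,10-00,1000-
  m17 ⊆ -00-1,1000-
  m19 ⊆ -00-1,1-011
  m20 ⊆ -0100,10-00
  m24 ⊆ -1000,1-000,110-0
  m26 ⊆ 110-0,1101-
  m27 ⊆ 1-011,1101-
  m29 ⊆ -1101 [E]
E = {-00-1, -1101}
Petrick residual → -0100, 01-00, 1-000, 1101-
Cover = b'c'e + b'cd'e' + bcd'e + a'bd'e' + ac'd'e' + abc'd  |cover|=6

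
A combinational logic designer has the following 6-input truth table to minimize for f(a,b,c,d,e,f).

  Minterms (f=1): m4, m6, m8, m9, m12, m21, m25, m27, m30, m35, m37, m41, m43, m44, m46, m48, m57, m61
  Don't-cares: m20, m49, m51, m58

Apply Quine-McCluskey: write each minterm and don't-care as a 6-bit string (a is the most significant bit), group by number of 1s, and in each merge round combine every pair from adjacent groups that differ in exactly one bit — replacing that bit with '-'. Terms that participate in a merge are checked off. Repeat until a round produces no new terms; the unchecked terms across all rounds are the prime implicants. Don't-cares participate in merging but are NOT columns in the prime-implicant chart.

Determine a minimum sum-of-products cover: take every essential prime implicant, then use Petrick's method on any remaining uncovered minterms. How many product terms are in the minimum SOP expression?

11

Round 0: 000100✓ 000110✓ 001000✓ 001001✓ 001100✓ 010100✓ 010101✓ 011001✓ 011011✓ 011110 100011✓ 100101 101001✓ 101011✓ 101100✓ 101110✓ 110000✓ 110001✓ 110011✓ 111001✓ 111010 111101✓
Round 1: -01001✓ -01100 -11001✓ 0-0100 0-1001✓ 00-100 0001-0 001-00 00100- 01010- 0110-1 1-0011 1-1001✓ 10-011 1010-1 1011-0 11-001 1100-1 11000- 111-01
Round 2: --1001
PIs = {--1001, -01100, 0-0100, 00-100, 0001-0, 001-00, 00100-, 01010-, 0110-1, 011110, 1-0011, 10-011, 100101, 1010-1, 1011-0, 11-001, 1100-1, 11000-, 111-01, 111010}
Coverage chart:
  m4: 0-0100,00-100,0001-0
  m6: 0001-0 ←essential
  m8: 001-00,00100-
  m9: --1001,00100-
  m12: -01100,00-100,001-00
  m21: 01010- ←essential
  m25: --1001,0110-1
  m27: 0110-1 ←essential
  m30: 011110 ←essential
  m35: 1-0011,10-011
  m37: 100101 ←essential
  m41: --1001,1010-1
  m43: 10-011,1010-1
  m44: -01100,1011-0
  m46: 1011-0 ←essential
  m48: 11000- ←essential
  m57: --1001,11-001,111-01
  m61: 111-01 ←essential
Essential: 0001-0, 01010-, 0110-1, 011110, 100101, 1011-0, 11000-, 111-01
Petrick residual → --1001, 001-00, 10-011
Min cover (11 terms): cd'e'f + a'b'c'df' + a'b'ce'f' + a'bc'de' + a'bcd'f + a'bcdef' + ab'd'ef + ab'c'de'f + ab'cdf' + abc'd'e' + abce'f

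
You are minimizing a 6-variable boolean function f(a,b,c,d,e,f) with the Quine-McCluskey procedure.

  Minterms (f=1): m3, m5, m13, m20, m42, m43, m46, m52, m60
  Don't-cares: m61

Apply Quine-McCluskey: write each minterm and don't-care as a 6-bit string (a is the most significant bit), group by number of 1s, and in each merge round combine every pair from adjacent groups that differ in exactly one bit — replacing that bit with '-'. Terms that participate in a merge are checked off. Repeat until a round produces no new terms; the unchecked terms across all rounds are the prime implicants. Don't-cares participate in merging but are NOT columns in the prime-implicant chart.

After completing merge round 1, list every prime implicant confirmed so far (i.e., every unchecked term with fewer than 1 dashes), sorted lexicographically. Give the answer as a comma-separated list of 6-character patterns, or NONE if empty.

000011

size-2^0 implicants → 000011  000101(✓)  001101(✓)  010100(✓)  101010(✓)  101011(✓)  101110(✓)  110100(✓)  111100(✓)  111101(✓)
size-2^1 implicants → -10100  00-101  101-10  10101-  11-100  11110-
Unchecked terms (primes): -10100, 00-101, 000011, 101-10, 10101-, 11-100, 11110-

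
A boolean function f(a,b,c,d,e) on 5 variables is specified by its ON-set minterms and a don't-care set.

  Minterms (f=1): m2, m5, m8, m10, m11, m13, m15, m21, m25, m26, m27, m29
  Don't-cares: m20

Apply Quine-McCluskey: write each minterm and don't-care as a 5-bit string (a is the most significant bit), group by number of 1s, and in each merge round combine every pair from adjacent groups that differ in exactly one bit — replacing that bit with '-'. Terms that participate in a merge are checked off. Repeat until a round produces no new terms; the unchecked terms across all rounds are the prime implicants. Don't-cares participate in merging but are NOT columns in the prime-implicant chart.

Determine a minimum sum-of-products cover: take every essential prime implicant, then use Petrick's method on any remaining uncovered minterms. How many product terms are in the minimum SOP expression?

6

Round 0: 00010✓ 00101✓ 01000✓ 01010✓ 01011✓ 01101✓ 01111✓ 10100✓ 10101✓ 11001✓ 11010✓ 11011✓ 11101✓
Round 1: -0101✓ -1010✓ -1011✓ -1101✓ 0-010 0-101✓ 01-11 010-0 0101-✓ 011-1 1-101✓ 1010- 11-01 110-1 1101-✓
Round 2: --101 -101-
PIs = {--101, -101-, 0-010, 01-11, 010-0, 011-1, 1010-, 11-01, 110-1}
Coverage chart:
  m2: 0-010 ←essential
  m5: --101 ←essential
  m8: 010-0 ←essential
  m10: -101-,0-010,010-0
  m11: -101-,01-11
  m13: --101,011-1
  m15: 01-11,011-1
  m21: --101,1010-
  m25: 11-01,110-1
  m26: -101- ←essential
  m27: -101-,110-1
  m29: --101,11-01
Essential: --101, -101-, 0-010, 010-0
Petrick residual → 01-11, 11-01
Min cover (6 terms): cd'e + bc'd + a'c'de' + a'bde + a'bc'e' + abd'e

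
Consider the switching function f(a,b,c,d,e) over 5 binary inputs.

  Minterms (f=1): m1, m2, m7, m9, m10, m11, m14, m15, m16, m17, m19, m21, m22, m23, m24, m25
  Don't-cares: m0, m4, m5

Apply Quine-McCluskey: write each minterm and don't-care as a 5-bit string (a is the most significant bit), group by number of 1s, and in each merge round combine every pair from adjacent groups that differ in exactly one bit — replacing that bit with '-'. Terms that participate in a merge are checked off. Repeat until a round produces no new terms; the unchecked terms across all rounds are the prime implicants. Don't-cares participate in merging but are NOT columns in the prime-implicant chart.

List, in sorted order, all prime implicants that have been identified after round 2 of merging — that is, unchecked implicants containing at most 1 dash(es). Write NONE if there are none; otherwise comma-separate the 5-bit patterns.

0-010, 0-111, 000-0, 010-1, 1011-

[col 0] 00000*, 00001*, 00010*, 00100*, 00101*, 00111*, 01001*, 01010*, 01011*, 01110*, 01111*, 10000*, 10001*, 10011*, 10101*, 10110*, 10111*, 11000*, 11001*
[col 1] -0000*, -0001*, -0101*, -0111*, -1001*, 0-001*, 0-010, 0-111, 00-00*, 00-01*, 000-0, 0000-*, 001-1*, 0010-*, 01-10*, 01-11*, 010-1, 0101-*, 0111-*, 1-000*, 1-001*, 10-01*, 10-11*, 100-1*, 1000-*, 101-1*, 1011-, 1100-*
[col 2] --001, -0-01, -000-, -01-1, 00-0-, 01-1-, 1-00-, 10--1
Prime implicants: --001, -0-01, -000-, -01-1, 0-010, 0-111, 00-0-, 000-0, 01-1-, 010-1, 1-00-, 10--1, 1011-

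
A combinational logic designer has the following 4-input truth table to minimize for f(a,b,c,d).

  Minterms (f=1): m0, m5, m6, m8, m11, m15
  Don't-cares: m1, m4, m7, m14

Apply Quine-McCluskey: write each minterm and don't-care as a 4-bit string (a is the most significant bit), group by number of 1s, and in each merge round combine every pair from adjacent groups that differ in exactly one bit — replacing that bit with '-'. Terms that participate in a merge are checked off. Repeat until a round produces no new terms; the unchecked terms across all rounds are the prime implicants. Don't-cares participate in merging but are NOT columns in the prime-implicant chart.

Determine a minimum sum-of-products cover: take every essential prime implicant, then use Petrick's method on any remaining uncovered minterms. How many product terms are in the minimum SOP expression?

Round 0: 0000✓ 0001✓ 0100✓ 0101✓ 0110✓ 0111✓ 1000✓ 1011✓ 1110✓ 1111✓
Round 1: -000 -110✓ -111✓ 0-00✓ 0-01✓ 000-✓ 01-0✓ 01-1✓ 010-✓ 011-✓ 1-11 111-✓
Round 2: -11- 0-0- 01--
PIs = {-000, -11-, 0-0-, 01--, 1-11}
Coverage chart:
  m0: -000,0-0-
  m5: 0-0-,01--
  m6: -11-,01--
  m8: -000 ←essential
  m11: 1-11 ←essential
  m15: -11-,1-11
Essential: -000, 1-11
Petrick residual → 01--
Min cover (3 terms): b'c'd' + a'b + acd

3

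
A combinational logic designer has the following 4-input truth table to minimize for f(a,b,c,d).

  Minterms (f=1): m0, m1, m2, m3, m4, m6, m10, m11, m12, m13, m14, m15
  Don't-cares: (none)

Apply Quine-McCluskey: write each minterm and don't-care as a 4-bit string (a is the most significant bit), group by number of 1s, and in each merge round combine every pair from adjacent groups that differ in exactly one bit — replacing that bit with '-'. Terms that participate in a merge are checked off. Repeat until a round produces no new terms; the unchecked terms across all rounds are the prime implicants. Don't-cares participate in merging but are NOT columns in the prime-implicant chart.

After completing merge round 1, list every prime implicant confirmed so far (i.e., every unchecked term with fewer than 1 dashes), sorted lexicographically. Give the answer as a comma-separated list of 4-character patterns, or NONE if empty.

NONE

[col 0] 0000*, 0001*, 0010*, 0011*, 0100*, 0110*, 1010*, 1011*, 1100*, 1101*, 1110*, 1111*
[col 1] -010*, -011*, -100*, -110*, 0-00*, 0-10*, 00-0*, 00-1*, 000-*, 001-*, 01-0*, 1-10*, 1-11*, 101-*, 11-0*, 11-1*, 110-*, 111-*
[col 2] --10, -01-, -1-0, 0--0, 00--, 1-1-, 11--
Prime implicants: --10, -01-, -1-0, 0--0, 00--, 1-1-, 11--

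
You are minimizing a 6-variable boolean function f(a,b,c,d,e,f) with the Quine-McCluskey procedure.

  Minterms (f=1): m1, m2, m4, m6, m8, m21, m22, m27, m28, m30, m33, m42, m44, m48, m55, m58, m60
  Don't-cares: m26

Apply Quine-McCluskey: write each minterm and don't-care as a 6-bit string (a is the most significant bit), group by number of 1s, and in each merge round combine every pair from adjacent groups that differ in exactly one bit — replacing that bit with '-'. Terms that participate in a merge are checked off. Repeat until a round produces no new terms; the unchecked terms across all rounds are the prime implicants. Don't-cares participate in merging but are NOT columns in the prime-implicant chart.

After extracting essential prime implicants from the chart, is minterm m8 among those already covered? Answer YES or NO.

YES

Round 0: 000001✓ 000010✓ 000100✓ 000110✓ 001000 010101 010110✓ 011010✓ 011011✓ 011100✓ 011110✓ 100001✓ 101010✓ 101100✓ 110000 110111 111010✓ 111100✓
Round 1: -00001 -11010 -11100 0-0110 000-10 0001-0 01-110 011-10 01101- 0111-0 1-1010 1-1100
PIs = {-00001, -11010, -11100, 0-0110, 000-10, 0001-0, 001000, 01-110, 010101, 011-10, 01101-, 0111-0, 1-1010, 1-1100, 110000, 110111}
Coverage chart:
  m1: -00001 ←essential
  m2: 000-10 ←essential
  m4: 0001-0 ←essential
  m6: 0-0110,000-10,0001-0
  m8: 001000 ←essential
  m21: 010101 ←essential
  m22: 0-0110,01-110
  m27: 01101- ←essential
  m28: -11100,0111-0
  m30: 01-110,011-10,0111-0
  m33: -00001 ←essential
  m42: 1-1010 ←essential
  m44: 1-1100 ←essential
  m48: 110000 ←essential
  m55: 110111 ←essential
  m58: -11010,1-1010
  m60: -11100,1-1100
Essential: -00001, 000-10, 0001-0, 001000, 010101, 01101-, 1-1010, 1-1100, 110000, 110111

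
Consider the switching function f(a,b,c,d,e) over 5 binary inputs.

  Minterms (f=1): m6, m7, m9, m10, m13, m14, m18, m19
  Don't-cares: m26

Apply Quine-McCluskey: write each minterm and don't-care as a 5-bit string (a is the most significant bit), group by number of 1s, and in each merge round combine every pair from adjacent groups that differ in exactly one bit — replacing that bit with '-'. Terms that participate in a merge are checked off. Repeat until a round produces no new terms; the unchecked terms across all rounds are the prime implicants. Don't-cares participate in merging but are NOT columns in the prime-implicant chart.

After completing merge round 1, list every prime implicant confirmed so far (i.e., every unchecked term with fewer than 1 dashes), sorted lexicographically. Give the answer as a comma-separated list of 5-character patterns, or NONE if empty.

Round 0: 00110✓ 00111✓ 01001✓ 01010✓ 01101✓ 01110✓ 10010✓ 10011✓ 11010✓
Round 1: -1010 0-110 0011- 01-01 01-10 1-010 1001-
PIs = {-1010, 0-110, 0011-, 01-01, 01-10, 1-010, 1001-}

NONE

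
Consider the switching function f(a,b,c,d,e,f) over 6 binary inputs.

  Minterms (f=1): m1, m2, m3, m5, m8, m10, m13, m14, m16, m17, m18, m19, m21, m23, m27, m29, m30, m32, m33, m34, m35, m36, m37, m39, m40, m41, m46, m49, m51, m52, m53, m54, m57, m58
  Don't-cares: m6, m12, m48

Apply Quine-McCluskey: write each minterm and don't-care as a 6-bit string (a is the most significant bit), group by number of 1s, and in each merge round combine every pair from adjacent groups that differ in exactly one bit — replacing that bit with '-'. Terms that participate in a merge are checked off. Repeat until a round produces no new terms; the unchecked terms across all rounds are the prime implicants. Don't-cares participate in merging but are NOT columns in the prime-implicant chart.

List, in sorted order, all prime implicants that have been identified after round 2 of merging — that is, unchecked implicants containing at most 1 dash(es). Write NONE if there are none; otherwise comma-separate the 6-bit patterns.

[col 0] 000001*, 000010*, 000011*, 000101*, 000110*, 001000*, 001010*, 001100*, 001101*, 001110*, 010000*, 010001*, 010010*, 010011*, 010101*, 010111*, 011011*, 011101*, 011110*, 100000*, 100001*, 100010*, 100011*, 100100*, 100101*, 100111*, 101000*, 101001*, 101110*, 110000*, 110001*, 110011*, 110100*, 110101*, 110110*, 111001*, 111010
[col 1] -00001*, -00010*, -00011*, -00101*, -01000, -01110, -10000*, -10001*, -10011*, -10101*, 0-0001*, 0-0010*, 0-0011*, 0-0101*, 0-1101*, 0-1110, 00-010*, 00-101*, 00-110*, 000-01*, 000-10*, 0000-1*, 00001-*, 001-00*, 001-10*, 0010-0*, 0011-0*, 00110-, 01-011, 01-101*, 010-01*, 010-11*, 0100-0*, 0100-1*, 01000-*, 01001-*, 0101-1*, 1-0000*, 1-0001*, 1-0011*, 1-0100*, 1-0101*, 1-1001*, 10-000*, 10-001*, 100-00*, 100-01*, 100-11*, 1000-0*, 1000-1*, 10000-*, 10001-*, 1001-1*, 10010-*, 10100-*, 11-001*, 110-00*, 110-01*, 1100-1*, 11000-*, 1101-0, 11010-*
[col 2] --0001*, --0011*, --0101*, -00-01*, -000-1*, -0001-, -10-01*, -100-1*, -1000-, 0--101, 0-0-01*, 0-00-1*, 0-001-, 00--10, 001--0, 010--1, 0100--, 1--001, 1-0-00*, 1-0-01*, 1-00-1*, 1-000-*, 1-010-*, 10-00-, 100--1, 100-0-*, 1000--, 110-0-*
[col 3] --0-01, --00-1, 1-0-0-
Prime implicants: --0-01, --00-1, -0001-, -01000, -01110, -1000-, 0--101, 0-001-, 0-1110, 00--10, 001--0, 00110-, 01-011, 010--1, 0100--, 1--001, 1-0-0-, 10-00-, 100--1, 1000--, 1101-0, 111010

-01000, -01110, 0-1110, 00110-, 01-011, 1101-0, 111010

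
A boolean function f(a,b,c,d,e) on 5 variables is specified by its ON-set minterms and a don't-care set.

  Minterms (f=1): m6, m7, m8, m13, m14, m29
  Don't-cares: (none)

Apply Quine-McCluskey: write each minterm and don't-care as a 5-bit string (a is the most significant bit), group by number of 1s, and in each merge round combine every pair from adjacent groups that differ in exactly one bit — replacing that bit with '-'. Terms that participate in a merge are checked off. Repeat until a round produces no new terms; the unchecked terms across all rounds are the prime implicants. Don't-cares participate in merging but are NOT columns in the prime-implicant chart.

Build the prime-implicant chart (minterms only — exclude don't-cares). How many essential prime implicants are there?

Round 0: 00110✓ 00111✓ 01000 01101✓ 01110✓ 11101✓
Round 1: -1101 0-110 0011-
PIs = {-1101, 0-110, 0011-, 01000}
Coverage chart:
  m6: 0-110,0011-
  m7: 0011- ←essential
  m8: 01000 ←essential
  m13: -1101 ←essential
  m14: 0-110 ←essential
  m29: -1101 ←essential
Essential: -1101, 0-110, 0011-, 01000

4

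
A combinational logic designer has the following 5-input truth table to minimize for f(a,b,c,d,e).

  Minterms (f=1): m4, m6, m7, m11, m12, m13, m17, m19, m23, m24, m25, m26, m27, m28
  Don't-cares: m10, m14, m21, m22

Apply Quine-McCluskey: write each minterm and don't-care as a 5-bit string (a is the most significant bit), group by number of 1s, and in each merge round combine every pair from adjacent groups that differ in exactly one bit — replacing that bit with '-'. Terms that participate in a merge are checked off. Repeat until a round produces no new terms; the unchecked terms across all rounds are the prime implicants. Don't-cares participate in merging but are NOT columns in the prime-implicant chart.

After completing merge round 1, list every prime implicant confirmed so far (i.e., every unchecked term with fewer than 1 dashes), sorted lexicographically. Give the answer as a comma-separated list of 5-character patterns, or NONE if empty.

[col 0] 00100*, 00110*, 00111*, 01010*, 01011*, 01100*, 01101*, 01110*, 10001*, 10011*, 10101*, 10110*, 10111*, 11000*, 11001*, 11010*, 11011*, 11100*
[col 1] -0110*, -0111*, -1010*, -1011*, -1100, 0-100*, 0-110*, 001-0*, 0011-*, 01-10, 0101-*, 011-0*, 0110-, 1-001*, 1-011*, 10-01*, 10-11*, 100-1*, 101-1*, 1011-*, 11-00, 110-0*, 110-1*, 1100-*, 1101-*
[col 2] -011-, -101-, 0-1-0, 1-0-1, 10--1, 110--
Prime implicants: -011-, -101-, -1100, 0-1-0, 01-10, 0110-, 1-0-1, 10--1, 11-00, 110--

NONE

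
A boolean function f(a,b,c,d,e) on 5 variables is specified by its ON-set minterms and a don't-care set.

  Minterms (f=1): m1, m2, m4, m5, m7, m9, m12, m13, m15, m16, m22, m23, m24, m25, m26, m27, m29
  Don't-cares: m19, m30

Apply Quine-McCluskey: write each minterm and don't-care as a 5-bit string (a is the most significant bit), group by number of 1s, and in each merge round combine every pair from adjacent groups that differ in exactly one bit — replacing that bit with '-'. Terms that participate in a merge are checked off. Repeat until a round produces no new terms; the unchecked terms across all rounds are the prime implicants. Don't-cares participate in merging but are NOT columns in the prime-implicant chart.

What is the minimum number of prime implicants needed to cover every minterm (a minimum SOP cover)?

size-2^0 implicants → 00001(✓)  00010  00100(✓)  00101(✓)  00111(✓)  01001(✓)  01100(✓)  01101(✓)  01111(✓)  10000(✓)  10011(✓)  10110(✓)  10111(✓)  11000(✓)  11001(✓)  11010(✓)  11011(✓)  11101(✓)  11110(✓)
size-2^1 implicants → -0111  -1001(✓)  -1101(✓)  0-001(✓)  0-100(✓)  0-101(✓)  0-111(✓)  00-01(✓)  001-1(✓)  0010-(✓)  01-01(✓)  011-1(✓)  0110-(✓)  1-000  1-011  1-110  10-11  1011-  11-01(✓)  11-10  110-0(✓)  110-1(✓)  1100-(✓)  1101-(✓)
size-2^2 implicants → -1-01  0--01  0-1-1  0-10-  110--
Unchecked terms (primes): -0111, -1-01, 0--01, 0-1-1, 0-10-, 00010, 1-000, 1-011, 1-110, 10-11, 1011-, 11-10, 110--
Minterm coverage:
  m1 ⊆ 0--01 [E]
  m2 ⊆ 00010 [E]
  m4 ⊆ 0-10- [E]
  m5 ⊆ 0--01,0-1-1,0-10-
  m7 ⊆ -0111,0-1-1
  m9 ⊆ -1-01,0--01
  m12 ⊆ 0-10- [E]
  m13 ⊆ -1-01,0--01,0-1-1,0-10-
  m15 ⊆ 0-1-1 [E]
  m16 ⊆ 1-000 [E]
  m22 ⊆ 1-110,1011-
  m23 ⊆ -0111,10-11,1011-
  m24 ⊆ 1-000,110--
  m25 ⊆ -1-01,110--
  m26 ⊆ 11-10,110--
  m27 ⊆ 1-011,110--
  m29 ⊆ -1-01 [E]
E = {-1-01, 0--01, 0-1-1, 0-10-, 00010, 1-000}
Petrick residual → 1011-, 110--
Cover = bd'e + a'd'e + a'ce + a'cd' + a'b'c'de' + ac'd'e' + ab'cd + abc'  |cover|=8

8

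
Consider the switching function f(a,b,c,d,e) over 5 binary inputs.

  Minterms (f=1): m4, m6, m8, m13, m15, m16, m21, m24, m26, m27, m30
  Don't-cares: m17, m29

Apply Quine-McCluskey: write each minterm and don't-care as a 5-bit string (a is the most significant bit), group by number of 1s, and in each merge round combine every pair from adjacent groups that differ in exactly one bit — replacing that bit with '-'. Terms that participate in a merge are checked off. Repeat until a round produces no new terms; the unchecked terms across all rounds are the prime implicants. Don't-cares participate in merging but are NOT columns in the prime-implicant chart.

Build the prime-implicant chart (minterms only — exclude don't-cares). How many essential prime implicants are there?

5

size-2^0 implicants → 00100(✓)  00110(✓)  01000(✓)  01101(✓)  01111(✓)  10000(✓)  10001(✓)  10101(✓)  11000(✓)  11010(✓)  11011(✓)  11101(✓)  11110(✓)
size-2^1 implicants → -1000  -1101  001-0  011-1  1-000  1-101  10-01  1000-  11-10  110-0  1101-
Unchecked terms (primes): -1000, -1101, 001-0, 011-1, 1-000, 1-101, 10-01, 1000-, 11-10, 110-0, 1101-
Minterm coverage:
  m4 ⊆ 001-0 [E]
  m6 ⊆ 001-0 [E]
  m8 ⊆ -1000 [E]
  m13 ⊆ -1101,011-1
  m15 ⊆ 011-1 [E]
  m16 ⊆ 1-000,1000-
  m21 ⊆ 1-101,10-01
  m24 ⊆ -1000,1-000,110-0
  m26 ⊆ 11-10,110-0,1101-
  m27 ⊆ 1101- [E]
  m30 ⊆ 11-10 [E]
E = {-1000, 001-0, 011-1, 11-10, 1101-}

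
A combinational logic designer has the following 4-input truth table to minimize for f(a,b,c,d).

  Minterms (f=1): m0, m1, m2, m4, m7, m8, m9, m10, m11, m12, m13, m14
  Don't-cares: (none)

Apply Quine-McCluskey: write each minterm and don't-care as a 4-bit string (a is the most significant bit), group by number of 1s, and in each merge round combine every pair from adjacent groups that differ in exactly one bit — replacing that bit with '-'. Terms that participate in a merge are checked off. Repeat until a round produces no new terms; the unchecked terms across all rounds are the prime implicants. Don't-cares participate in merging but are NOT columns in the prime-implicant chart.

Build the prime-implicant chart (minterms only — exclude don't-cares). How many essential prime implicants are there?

7

size-2^0 implicants → 0000(✓)  0001(✓)  0010(✓)  0100(✓)  0111  1000(✓)  1001(✓)  1010(✓)  1011(✓)  1100(✓)  1101(✓)  1110(✓)
size-2^1 implicants → -000(✓)  -001(✓)  -010(✓)  -100(✓)  0-00(✓)  00-0(✓)  000-(✓)  1-00(✓)  1-01(✓)  1-10(✓)  10-0(✓)  10-1(✓)  100-(✓)  101-(✓)  11-0(✓)  110-(✓)
size-2^2 implicants → --00  -0-0  -00-  1--0  1-0-  10--
Unchecked terms (primes): --00, -0-0, -00-, 0111, 1--0, 1-0-, 10--
Minterm coverage:
  m0 ⊆ --00,-0-0,-00-
  m1 ⊆ -00- [E]
  m2 ⊆ -0-0 [E]
  m4 ⊆ --00 [E]
  m7 ⊆ 0111 [E]
  m8 ⊆ --00,-0-0,-00-,1--0,1-0-,10--
  m9 ⊆ -00-,1-0-,10--
  m10 ⊆ -0-0,1--0,10--
  m11 ⊆ 10-- [E]
  m12 ⊆ --00,1--0,1-0-
  m13 ⊆ 1-0- [E]
  m14 ⊆ 1--0 [E]
E = {--00, -0-0, -00-, 0111, 1--0, 1-0-, 10--}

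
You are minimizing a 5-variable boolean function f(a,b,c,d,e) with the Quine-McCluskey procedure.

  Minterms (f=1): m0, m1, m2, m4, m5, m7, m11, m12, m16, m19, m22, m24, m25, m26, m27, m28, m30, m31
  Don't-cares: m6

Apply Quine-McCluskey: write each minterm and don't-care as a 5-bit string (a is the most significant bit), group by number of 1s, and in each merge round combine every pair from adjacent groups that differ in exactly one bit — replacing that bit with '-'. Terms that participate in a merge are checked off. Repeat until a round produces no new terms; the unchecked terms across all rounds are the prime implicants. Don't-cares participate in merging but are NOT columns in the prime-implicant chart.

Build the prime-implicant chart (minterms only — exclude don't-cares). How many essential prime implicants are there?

[col 0] 00000*, 00001*, 00010*, 00100*, 00101*, 00110*, 00111*, 01011*, 01100*, 10000*, 10011*, 10110*, 11000*, 11001*, 11010*, 11011*, 11100*, 11110*, 11111*
[col 1] -0000, -0110, -1011, -1100, 0-100, 00-00*, 00-01*, 00-10*, 000-0*, 0000-*, 001-0*, 001-1*, 0010-*, 0011-*, 1-000, 1-011, 1-110, 11-00*, 11-10*, 11-11*, 110-0*, 110-1*, 1100-*, 1101-*, 111-0*, 1111-*
[col 2] 00--0, 00-0-, 001--, 11--0, 11-1-, 110--
Prime implicants: -0000, -0110, -1011, -1100, 0-100, 00--0, 00-0-, 001--, 1-000, 1-011, 1-110, 11--0, 11-1-, 110--
PI chart (minterm → PIs covering it):
  0 | -0000,00--0,00-0-
  1 | 00-0-  (sole → essential)
  2 | 00--0  (sole → essential)
  4 | 0-100,00--0,00-0-,001--
  5 | 00-0-,001--
  7 | 001--  (sole → essential)
  11 | -1011  (sole → essential)
  12 | -1100,0-100
  16 | -0000,1-000
  19 | 1-011  (sole → essential)
  22 | -0110,1-110
  24 | 1-000,11--0,110--
  25 | 110--  (sole → essential)
  26 | 11--0,11-1-,110--
  27 | -1011,1-011,11-1-,110--
  28 | -1100,11--0
  30 | 1-110,11--0,11-1-
  31 | 11-1-  (sole → essential)
Essential prime implicants: -1011, 00--0, 00-0-, 001--, 1-011, 11-1-, 110--

7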